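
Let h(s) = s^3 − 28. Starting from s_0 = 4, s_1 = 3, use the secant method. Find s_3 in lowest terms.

h(4) = 36, h(3) = −1. s_2 = 3 − (−1)·(3 − 4)/((−1) − 36) = 112/37.
h(3) = −1, h(112/37) = −13356/50653. s_3 = (112/37) − (−13356/50653)·((112/37) − 3)/((−13356/50653) − (−1)) = 113260/37297.

113260/37297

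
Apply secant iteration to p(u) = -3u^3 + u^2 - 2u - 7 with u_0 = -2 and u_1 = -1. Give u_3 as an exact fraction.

p(-2) = 25, p(-1) = -1. u_2 = (-1) - (-1)·((-1) - (-2))/((-1) - 25) = -27/26.
p(-1) = -1, p(-27/26) = -8525/17576. u_3 = (-27/26) - (-8525/17576)·((-27/26) - (-1))/((-8525/17576) - (-1)) = -9727/9051.

-9727/9051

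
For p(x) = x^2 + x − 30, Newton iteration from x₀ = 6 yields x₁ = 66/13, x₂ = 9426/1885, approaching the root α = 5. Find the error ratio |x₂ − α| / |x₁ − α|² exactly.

13/145

x₁ − α = 66/13 − 5 = 1/13, so |x₁ − α| = 1/13.
x₂ − α = 9426/1885 − 5 = 1/1885, so |x₂ − α| = 1/1885.
|x₁ − α|² = 1/169.
Ratio = (1/1885) / (1/169) = 13/145.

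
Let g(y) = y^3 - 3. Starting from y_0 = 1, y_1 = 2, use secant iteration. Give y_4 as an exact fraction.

g(1) = -2, g(2) = 5. y_2 = 2 - 5·(2 - 1)/(5 - (-2)) = 9/7.
g(2) = 5, g(9/7) = -300/343. y_3 = (9/7) - (-300/343)·((9/7) - 2)/((-300/343) - 5) = 561/403.
g(9/7) = -300/343, g(561/403) = -19794000/65450827. y_4 = (561/403) - (-19794000/65450827)·((561/403) - (9/7))/((-19794000/65450827) - (-300/343)) = 20671423/14273229.

20671423/14273229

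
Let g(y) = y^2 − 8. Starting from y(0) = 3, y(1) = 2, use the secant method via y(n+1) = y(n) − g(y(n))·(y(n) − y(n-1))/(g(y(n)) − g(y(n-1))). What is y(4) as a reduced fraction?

478/169

g(3) = 1, g(2) = −4. y(2) = 2 − (−4)·(2 − 3)/((−4) − 1) = 14/5.
g(2) = −4, g(14/5) = −4/25. y(3) = (14/5) − (−4/25)·((14/5) − 2)/((−4/25) − (−4)) = 17/6.
g(14/5) = −4/25, g(17/6) = 1/36. y(4) = (17/6) − (1/36)·((17/6) − (14/5))/((1/36) − (−4/25)) = 478/169.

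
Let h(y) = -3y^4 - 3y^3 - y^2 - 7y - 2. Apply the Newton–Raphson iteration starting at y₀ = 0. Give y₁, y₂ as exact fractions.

h'(y) = -12y^3 - 9y^2 - 2y - 7.
h(0) = -2, h'(0) = -7, so y₁ = 0 - (-2)/(-7) = -2/7.
h(-2/7) = -76/2401, h'(-2/7) = -2361/343, so y₂ = (-2/7) - (-76/2401)/(-2361/343) = -4798/16527.

y₁ = -2/7, y₂ = -4798/16527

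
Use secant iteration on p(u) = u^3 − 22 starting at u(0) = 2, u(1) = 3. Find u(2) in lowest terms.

p(2) = −14, p(3) = 5. u(2) = 3 − 5·(3 − 2)/(5 − (−14)) = 52/19.

52/19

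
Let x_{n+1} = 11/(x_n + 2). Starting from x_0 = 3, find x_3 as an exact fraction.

x_1 = 11/(3 + 2) = 11/5.
x_2 = 11/(11/5 + 2) = 55/21.
x_3 = 11/(55/21 + 2) = 231/97.

231/97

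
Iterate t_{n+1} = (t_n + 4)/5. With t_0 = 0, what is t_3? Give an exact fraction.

124/125

t_1 = (0 + 4)/5 = 4/5.
t_2 = ((4/5) + 4)/5 = 24/25.
t_3 = ((24/25) + 4)/5 = 124/125.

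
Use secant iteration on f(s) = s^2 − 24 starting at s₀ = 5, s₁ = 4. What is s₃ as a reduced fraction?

f(5) = 1, f(4) = −8. s₂ = 4 − (−8)·(4 − 5)/((−8) − 1) = 44/9.
f(4) = −8, f(44/9) = −8/81. s₃ = (44/9) − (−8/81)·((44/9) − 4)/((−8/81) − (−8)) = 49/10.

49/10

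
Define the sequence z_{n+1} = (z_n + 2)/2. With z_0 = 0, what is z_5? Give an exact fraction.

31/16

z_1 = (0 + 2)/2 = 1.
z_2 = (1 + 2)/2 = 3/2.
z_3 = ((3/2) + 2)/2 = 7/4.
z_4 = ((7/4) + 2)/2 = 15/8.
z_5 = ((15/8) + 2)/2 = 31/16.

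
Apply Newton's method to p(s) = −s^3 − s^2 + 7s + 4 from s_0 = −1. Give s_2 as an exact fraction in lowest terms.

p'(s) = −3s^2 − 2s + 7.
p(−1) = −3, p'(−1) = 6, so s_1 = (−1) − (−3)/6 = −1/2.
p(−1/2) = 3/8, p'(−1/2) = 29/4, so s_2 = (−1/2) − (3/8)/(29/4) = −16/29.

−16/29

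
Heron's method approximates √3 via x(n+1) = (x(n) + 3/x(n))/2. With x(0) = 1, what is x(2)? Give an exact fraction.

7/4

x(1) = (1 + 3/1)/2 = 2.
x(2) = (2 + 3/2)/2 = 7/4.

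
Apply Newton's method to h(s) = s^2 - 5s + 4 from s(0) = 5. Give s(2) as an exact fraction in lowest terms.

h'(s) = 2s - 5.
h(5) = 4, h'(5) = 5, so s(1) = 5 - 4/5 = 21/5.
h(21/5) = 16/25, h'(21/5) = 17/5, so s(2) = (21/5) - (16/25)/(17/5) = 341/85.

341/85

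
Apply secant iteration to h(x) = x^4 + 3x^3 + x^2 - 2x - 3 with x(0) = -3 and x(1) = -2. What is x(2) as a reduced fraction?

h(-3) = 12, h(-2) = -3. x(2) = (-2) - (-3)·((-2) - (-3))/((-3) - 12) = -11/5.

-11/5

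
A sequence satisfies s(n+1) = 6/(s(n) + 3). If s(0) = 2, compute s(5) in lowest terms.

270/197

s(1) = 6/(2 + 3) = 6/5.
s(2) = 6/(6/5 + 3) = 10/7.
s(3) = 6/(10/7 + 3) = 42/31.
s(4) = 6/(42/31 + 3) = 62/45.
s(5) = 6/(62/45 + 3) = 270/197.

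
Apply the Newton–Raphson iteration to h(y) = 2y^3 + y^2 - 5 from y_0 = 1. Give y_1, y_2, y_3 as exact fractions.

h'(y) = 6y^2 + 2y.
h(1) = -2, h'(1) = 8, so y_1 = 1 - (-2)/8 = 5/4.
h(5/4) = 15/32, h'(5/4) = 95/8, so y_2 = (5/4) - (15/32)/(95/8) = 23/19.
h(23/19) = 90/6859, h'(23/19) = 4048/361, so y_3 = (23/19) - (90/6859)/(4048/361) = 46507/38456.

y_1 = 5/4, y_2 = 23/19, y_3 = 46507/38456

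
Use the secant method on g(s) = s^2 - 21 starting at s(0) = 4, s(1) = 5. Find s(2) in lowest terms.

g(4) = -5, g(5) = 4. s(2) = 5 - 4·(5 - 4)/(4 - (-5)) = 41/9.

41/9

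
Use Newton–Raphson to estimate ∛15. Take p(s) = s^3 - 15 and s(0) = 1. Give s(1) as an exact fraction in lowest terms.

p'(s) = 3s^2.
p(1) = -14, p'(1) = 3, so s(1) = 1 - (-14)/3 = 17/3.

17/3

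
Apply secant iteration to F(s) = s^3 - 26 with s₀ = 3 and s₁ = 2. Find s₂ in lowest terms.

F(3) = 1, F(2) = -18. s₂ = 2 - (-18)·(2 - 3)/((-18) - 1) = 56/19.

56/19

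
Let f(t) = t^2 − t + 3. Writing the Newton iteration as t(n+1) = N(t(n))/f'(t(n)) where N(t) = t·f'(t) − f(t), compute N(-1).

f'(t) = 2t − 1.
N(t) = t·f'(t) − f(t) = t·(2t − 1) − (t^2 − t + 3) = t^2 − 3.
N(-1) = −2.

−2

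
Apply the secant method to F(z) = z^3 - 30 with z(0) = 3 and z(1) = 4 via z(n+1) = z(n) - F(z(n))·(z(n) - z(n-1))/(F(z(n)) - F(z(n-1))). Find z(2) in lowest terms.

F(3) = -3, F(4) = 34. z(2) = 4 - 34·(4 - 3)/(34 - (-3)) = 114/37.

114/37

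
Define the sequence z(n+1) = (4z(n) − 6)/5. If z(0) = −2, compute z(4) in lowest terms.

z(1) = (4·(−2) − 6)/5 = −14/5.
z(2) = (4·(−14/5) − 6)/5 = −86/25.
z(3) = (4·(−86/25) − 6)/5 = −494/125.
z(4) = (4·(−494/125) − 6)/5 = −2726/625.

−2726/625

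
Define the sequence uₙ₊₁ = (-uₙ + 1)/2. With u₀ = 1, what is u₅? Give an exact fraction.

u₁ = (-1 + 1)/2 = 0.
u₂ = (-0 + 1)/2 = 1/2.
u₃ = (-(1/2) + 1)/2 = 1/4.
u₄ = (-(1/4) + 1)/2 = 3/8.
u₅ = (-(3/8) + 1)/2 = 5/16.

5/16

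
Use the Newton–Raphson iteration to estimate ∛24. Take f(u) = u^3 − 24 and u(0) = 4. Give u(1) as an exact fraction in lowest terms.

f'(u) = 3u^2.
f(4) = 40, f'(4) = 48, so u(1) = 4 − 40/48 = 19/6.

19/6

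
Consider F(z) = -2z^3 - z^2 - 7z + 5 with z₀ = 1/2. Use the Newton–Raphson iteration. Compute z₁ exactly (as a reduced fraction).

23/38

F'(z) = -6z^2 - 2z - 7.
F(1/2) = 1, F'(1/2) = -19/2, so z₁ = (1/2) - 1/(-19/2) = 23/38.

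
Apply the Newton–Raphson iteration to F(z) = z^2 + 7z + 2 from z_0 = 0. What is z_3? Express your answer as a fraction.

-189614/635355

F'(z) = 2z + 7.
F(0) = 2, F'(0) = 7, so z_1 = 0 - 2/7 = -2/7.
F(-2/7) = 4/49, F'(-2/7) = 45/7, so z_2 = (-2/7) - (4/49)/(45/7) = -94/315.
F(-94/315) = 16/99225, F'(-94/315) = 2017/315, so z_3 = (-94/315) - (16/99225)/(2017/315) = -189614/635355.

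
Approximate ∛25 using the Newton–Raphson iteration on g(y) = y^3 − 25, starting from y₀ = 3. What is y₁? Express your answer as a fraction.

79/27

g'(y) = 3y^2.
g(3) = 2, g'(3) = 27, so y₁ = 3 − 2/27 = 79/27.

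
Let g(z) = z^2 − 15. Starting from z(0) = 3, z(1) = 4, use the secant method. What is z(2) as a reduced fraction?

g(3) = −6, g(4) = 1. z(2) = 4 − 1·(4 − 3)/(1 − (−6)) = 27/7.

27/7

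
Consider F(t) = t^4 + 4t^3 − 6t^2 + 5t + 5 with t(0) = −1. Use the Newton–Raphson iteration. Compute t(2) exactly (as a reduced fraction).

F'(t) = 4t^3 + 12t^2 − 12t + 5.
F(−1) = −9, F'(−1) = 25, so t(1) = (−1) − (−9)/25 = −16/25.
F(−16/25) = −600939/390625, F'(−16/25) = 258541/15625, so t(2) = (−16/25) − (−600939/390625)/(258541/15625) = −3535717/6463525.

−3535717/6463525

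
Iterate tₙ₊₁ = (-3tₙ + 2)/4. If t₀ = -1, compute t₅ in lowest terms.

605/1024

t₁ = (-3·(-1) + 2)/4 = 5/4.
t₂ = (-3·(5/4) + 2)/4 = -7/16.
t₃ = (-3·(-7/16) + 2)/4 = 53/64.
t₄ = (-3·(53/64) + 2)/4 = -31/256.
t₅ = (-3·(-31/256) + 2)/4 = 605/1024.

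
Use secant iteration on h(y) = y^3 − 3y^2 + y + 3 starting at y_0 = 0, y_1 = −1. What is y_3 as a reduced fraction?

−72/97

h(0) = 3, h(−1) = −2. y_2 = (−1) − (−2)·((−1) − 0)/((−2) − 3) = −3/5.
h(−1) = −2, h(−3/5) = 138/125. y_3 = (−3/5) − (138/125)·((−3/5) − (−1))/((138/125) − (−2)) = −72/97.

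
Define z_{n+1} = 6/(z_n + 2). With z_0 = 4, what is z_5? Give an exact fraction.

21/13

z_1 = 6/(4 + 2) = 1.
z_2 = 6/(1 + 2) = 2.
z_3 = 6/(2 + 2) = 3/2.
z_4 = 6/(3/2 + 2) = 12/7.
z_5 = 6/(12/7 + 2) = 21/13.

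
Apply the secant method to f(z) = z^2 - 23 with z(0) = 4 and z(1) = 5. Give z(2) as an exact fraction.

f(4) = -7, f(5) = 2. z(2) = 5 - 2·(5 - 4)/(2 - (-7)) = 43/9.

43/9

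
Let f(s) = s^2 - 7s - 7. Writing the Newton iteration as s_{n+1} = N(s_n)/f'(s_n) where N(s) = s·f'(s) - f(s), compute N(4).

23

f'(s) = 2s - 7.
N(s) = s·f'(s) - f(s) = s·(2s - 7) - (s^2 - 7s - 7) = s^2 + 7.
N(4) = 23.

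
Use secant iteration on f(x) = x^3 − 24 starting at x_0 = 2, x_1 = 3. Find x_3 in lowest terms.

f(2) = −16, f(3) = 3. x_2 = 3 − 3·(3 − 2)/(3 − (−16)) = 54/19.
f(3) = 3, f(54/19) = −7152/6859. x_3 = (54/19) − (−7152/6859)·((54/19) − 3)/((−7152/6859) − 3) = 8882/3081.

8882/3081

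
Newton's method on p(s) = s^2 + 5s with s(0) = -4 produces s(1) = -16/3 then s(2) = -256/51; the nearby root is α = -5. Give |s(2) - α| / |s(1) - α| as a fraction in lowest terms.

1/17

s(1) - α = -16/3 - (-5) = -16/3 + 5 = -1/3, so |s(1) - α| = 1/3.
s(2) - α = -256/51 - (-5) = -256/51 + 5 = -1/51, so |s(2) - α| = 1/51.
Ratio = (1/51) / (1/3) = 1/17.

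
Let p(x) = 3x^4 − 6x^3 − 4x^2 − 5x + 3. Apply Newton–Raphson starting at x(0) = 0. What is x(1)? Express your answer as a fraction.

3/5

p'(x) = 12x^3 − 18x^2 − 8x − 5.
p(0) = 3, p'(0) = −5, so x(1) = 0 − 3/(−5) = 3/5.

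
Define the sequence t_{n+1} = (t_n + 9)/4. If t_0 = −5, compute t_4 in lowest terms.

95/32

t_1 = ((−5) + 9)/4 = 1.
t_2 = (1 + 9)/4 = 5/2.
t_3 = ((5/2) + 9)/4 = 23/8.
t_4 = ((23/8) + 9)/4 = 95/32.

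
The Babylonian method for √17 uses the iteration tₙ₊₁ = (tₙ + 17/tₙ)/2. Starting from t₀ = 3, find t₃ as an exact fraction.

t₁ = (3 + 17/3)/2 = 13/3.
t₂ = (13/3 + 17/(13/3))/2 = 161/39.
t₃ = (161/39 + 17/(161/39))/2 = 25889/6279.

25889/6279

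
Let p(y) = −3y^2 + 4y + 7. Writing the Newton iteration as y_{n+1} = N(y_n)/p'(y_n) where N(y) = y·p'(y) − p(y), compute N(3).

p'(y) = −6y + 4.
N(y) = y·p'(y) − p(y) = y·(−6y + 4) − (−3y^2 + 4y + 7) = −3y^2 − 7.
N(3) = −34.

−34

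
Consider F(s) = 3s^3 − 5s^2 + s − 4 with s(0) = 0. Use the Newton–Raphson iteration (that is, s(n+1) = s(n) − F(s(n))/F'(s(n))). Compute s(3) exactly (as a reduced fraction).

F'(s) = 9s^2 − 10s + 1.
F(0) = −4, F'(0) = 1, so s(1) = 0 − (−4)/1 = 4.
F(4) = 112, F'(4) = 105, so s(2) = 4 − 112/105 = 44/15.
F(44/15) = 35584/1125, F'(44/15) = 3683/75, so s(3) = (44/15) − (35584/1125)/(3683/75) = 42156/18415.

42156/18415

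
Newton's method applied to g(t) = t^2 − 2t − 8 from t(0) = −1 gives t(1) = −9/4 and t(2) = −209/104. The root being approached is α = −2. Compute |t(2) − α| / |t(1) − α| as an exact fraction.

1/26

t(1) − α = −9/4 − (−2) = −9/4 + 2 = −1/4, so |t(1) − α| = 1/4.
t(2) − α = −209/104 − (−2) = −209/104 + 2 = −1/104, so |t(2) − α| = 1/104.
Ratio = (1/104) / (1/4) = 1/26.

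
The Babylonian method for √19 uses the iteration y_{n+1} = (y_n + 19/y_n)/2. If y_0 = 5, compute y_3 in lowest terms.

y_1 = (5 + 19/5)/2 = 22/5.
y_2 = (22/5 + 19/(22/5))/2 = 959/220.
y_3 = (959/220 + 19/(959/220))/2 = 1839281/421960.

1839281/421960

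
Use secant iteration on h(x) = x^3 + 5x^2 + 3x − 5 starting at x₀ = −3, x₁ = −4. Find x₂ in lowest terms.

h(−3) = 4, h(−4) = −1. x₂ = (−4) − (−1)·((−4) − (−3))/((−1) − 4) = −19/5.

−19/5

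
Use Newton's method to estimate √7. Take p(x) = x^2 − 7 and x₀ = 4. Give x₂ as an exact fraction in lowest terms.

p'(x) = 2x.
p(4) = 9, p'(4) = 8, so x₁ = 4 − 9/8 = 23/8.
p(23/8) = 81/64, p'(23/8) = 23/4, so x₂ = (23/8) − (81/64)/(23/4) = 977/368.

977/368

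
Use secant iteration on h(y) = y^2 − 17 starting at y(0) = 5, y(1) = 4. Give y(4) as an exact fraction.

h(5) = 8, h(4) = −1. y(2) = 4 − (−1)·(4 − 5)/((−1) − 8) = 37/9.
h(4) = −1, h(37/9) = −8/81. y(3) = (37/9) − (−8/81)·((37/9) − 4)/((−8/81) − (−1)) = 301/73.
h(37/9) = −8/81, h(301/73) = 8/5329. y(4) = (301/73) − (8/5329)·((301/73) − (37/9))/((8/5329) − (−8/81)) = 11153/2705.

11153/2705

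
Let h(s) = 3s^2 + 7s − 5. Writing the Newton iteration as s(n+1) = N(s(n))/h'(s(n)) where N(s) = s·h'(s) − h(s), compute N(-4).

53

h'(s) = 6s + 7.
N(s) = s·h'(s) − h(s) = s·(6s + 7) − (3s^2 + 7s − 5) = 3s^2 + 5.
N(-4) = 53.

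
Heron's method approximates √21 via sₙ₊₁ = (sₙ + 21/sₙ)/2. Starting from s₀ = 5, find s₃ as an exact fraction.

277727/60605

s₁ = (5 + 21/5)/2 = 23/5.
s₂ = (23/5 + 21/(23/5))/2 = 527/115.
s₃ = (527/115 + 21/(527/115))/2 = 277727/60605.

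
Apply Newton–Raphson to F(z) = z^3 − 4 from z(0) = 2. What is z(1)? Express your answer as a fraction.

5/3

F'(z) = 3z^2.
F(2) = 4, F'(2) = 12, so z(1) = 2 − 4/12 = 5/3.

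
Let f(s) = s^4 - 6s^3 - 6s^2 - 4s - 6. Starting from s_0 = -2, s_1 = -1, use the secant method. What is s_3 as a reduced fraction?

-1226318/1146811

f(-2) = 42, f(-1) = -1. s_2 = (-1) - (-1)·((-1) - (-2))/((-1) - 42) = -44/43.
f(-1) = -1, f(-44/43) = -2271990/3418801. s_3 = (-44/43) - (-2271990/3418801)·((-44/43) - (-1))/((-2271990/3418801) - (-1)) = -1226318/1146811.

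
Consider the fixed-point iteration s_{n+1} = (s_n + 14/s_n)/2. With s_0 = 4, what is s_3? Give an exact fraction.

403201/107760

s_1 = (4 + 14/4)/2 = 15/4.
s_2 = (15/4 + 14/(15/4))/2 = 449/120.
s_3 = (449/120 + 14/(449/120))/2 = 403201/107760.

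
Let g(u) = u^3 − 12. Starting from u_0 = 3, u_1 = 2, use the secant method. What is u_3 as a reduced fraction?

g(3) = 15, g(2) = −4. u_2 = 2 − (−4)·(2 − 3)/((−4) − 15) = 42/19.
g(2) = −4, g(42/19) = −8220/6859. u_3 = (42/19) − (−8220/6859)·((42/19) − 2)/((−8220/6859) − (−4)) = 2763/1201.

2763/1201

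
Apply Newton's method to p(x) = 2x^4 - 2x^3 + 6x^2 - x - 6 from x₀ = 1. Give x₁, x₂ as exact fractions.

p'(x) = 8x^3 - 6x^2 + 12x - 1.
p(1) = -1, p'(1) = 13, so x₁ = 1 - (-1)/13 = 14/13.
p(14/13) = 2108/28561, p'(14/13) = 32859/2197, so x₂ = (14/13) - (2108/28561)/(32859/2197) = 457918/427167.

x₁ = 14/13, x₂ = 457918/427167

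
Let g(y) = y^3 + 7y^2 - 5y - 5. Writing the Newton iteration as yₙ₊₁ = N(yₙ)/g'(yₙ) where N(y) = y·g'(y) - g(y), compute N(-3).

g'(y) = 3y^2 + 14y - 5.
N(y) = y·g'(y) - g(y) = y·(3y^2 + 14y - 5) - (y^3 + 7y^2 - 5y - 5) = 2y^3 + 7y^2 + 5.
N(-3) = 14.

14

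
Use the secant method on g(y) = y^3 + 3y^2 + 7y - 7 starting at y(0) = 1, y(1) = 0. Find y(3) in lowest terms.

g(1) = 4, g(0) = -7. y(2) = 0 - (-7)·(0 - 1)/((-7) - 4) = 7/11.
g(0) = -7, g(7/11) = -1428/1331. y(3) = (7/11) - (-1428/1331)·((7/11) - 0)/((-1428/1331) - (-7)) = 121/161.

121/161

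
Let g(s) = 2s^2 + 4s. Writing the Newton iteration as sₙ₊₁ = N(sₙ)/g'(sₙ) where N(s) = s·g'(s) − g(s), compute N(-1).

2

g'(s) = 4s + 4.
N(s) = s·g'(s) − g(s) = s·(4s + 4) − (2s^2 + 4s) = 2s^2.
N(-1) = 2.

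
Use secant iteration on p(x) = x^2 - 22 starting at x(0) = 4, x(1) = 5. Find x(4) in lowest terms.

1909/407

p(4) = -6, p(5) = 3. x(2) = 5 - 3·(5 - 4)/(3 - (-6)) = 14/3.
p(5) = 3, p(14/3) = -2/9. x(3) = (14/3) - (-2/9)·((14/3) - 5)/((-2/9) - 3) = 136/29.
p(14/3) = -2/9, p(136/29) = -6/841. x(4) = (136/29) - (-6/841)·((136/29) - (14/3))/((-6/841) - (-2/9)) = 1909/407.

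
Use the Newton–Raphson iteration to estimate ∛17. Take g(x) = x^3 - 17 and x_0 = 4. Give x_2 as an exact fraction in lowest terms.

g'(x) = 3x^2.
g(4) = 47, g'(4) = 48, so x_1 = 4 - 47/48 = 145/48.
g(145/48) = 1168561/110592, g'(145/48) = 21025/768, so x_2 = (145/48) - (1168561/110592)/(21025/768) = 3988657/1513800.

3988657/1513800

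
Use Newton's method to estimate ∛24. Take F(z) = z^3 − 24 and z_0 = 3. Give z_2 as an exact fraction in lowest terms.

13162/4563

F'(z) = 3z^2.
F(3) = 3, F'(3) = 27, so z_1 = 3 − 3/27 = 26/9.
F(26/9) = 80/729, F'(26/9) = 676/27, so z_2 = (26/9) − (80/729)/(676/27) = 13162/4563.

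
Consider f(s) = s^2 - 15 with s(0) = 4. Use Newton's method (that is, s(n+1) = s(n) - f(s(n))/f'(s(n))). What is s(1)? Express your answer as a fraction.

31/8

f'(s) = 2s.
f(4) = 1, f'(4) = 8, so s(1) = 4 - 1/8 = 31/8.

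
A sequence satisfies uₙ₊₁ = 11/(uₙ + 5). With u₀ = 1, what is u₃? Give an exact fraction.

u₁ = 11/(1 + 5) = 11/6.
u₂ = 11/(11/6 + 5) = 66/41.
u₃ = 11/(66/41 + 5) = 451/271.

451/271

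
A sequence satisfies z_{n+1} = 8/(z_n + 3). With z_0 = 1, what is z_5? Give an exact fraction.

z_1 = 8/(1 + 3) = 2.
z_2 = 8/(2 + 3) = 8/5.
z_3 = 8/(8/5 + 3) = 40/23.
z_4 = 8/(40/23 + 3) = 184/109.
z_5 = 8/(184/109 + 3) = 872/511.

872/511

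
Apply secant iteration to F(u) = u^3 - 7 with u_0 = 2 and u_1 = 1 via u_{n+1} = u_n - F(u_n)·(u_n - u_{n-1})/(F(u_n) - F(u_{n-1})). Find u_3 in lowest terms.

201/103

F(2) = 1, F(1) = -6. u_2 = 1 - (-6)·(1 - 2)/((-6) - 1) = 13/7.
F(1) = -6, F(13/7) = -204/343. u_3 = (13/7) - (-204/343)·((13/7) - 1)/((-204/343) - (-6)) = 201/103.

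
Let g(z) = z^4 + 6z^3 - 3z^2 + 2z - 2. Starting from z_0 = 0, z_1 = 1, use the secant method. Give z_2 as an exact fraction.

1/3

g(0) = -2, g(1) = 4. z_2 = 1 - 4·(1 - 0)/(4 - (-2)) = 1/3.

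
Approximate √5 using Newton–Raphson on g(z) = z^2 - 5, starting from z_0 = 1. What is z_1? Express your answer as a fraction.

g'(z) = 2z.
g(1) = -4, g'(1) = 2, so z_1 = 1 - (-4)/2 = 3.

3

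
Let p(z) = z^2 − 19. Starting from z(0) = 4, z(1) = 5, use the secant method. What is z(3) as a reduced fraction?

p(4) = −3, p(5) = 6. z(2) = 5 − 6·(5 − 4)/(6 − (−3)) = 13/3.
p(5) = 6, p(13/3) = −2/9. z(3) = (13/3) − (−2/9)·((13/3) − 5)/((−2/9) − 6) = 61/14.

61/14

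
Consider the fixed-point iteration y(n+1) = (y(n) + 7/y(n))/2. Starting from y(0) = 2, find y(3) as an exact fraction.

108497/41008

y(1) = (2 + 7/2)/2 = 11/4.
y(2) = (11/4 + 7/(11/4))/2 = 233/88.
y(3) = (233/88 + 7/(233/88))/2 = 108497/41008.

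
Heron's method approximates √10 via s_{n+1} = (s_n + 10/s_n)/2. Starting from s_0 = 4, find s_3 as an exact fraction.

216401/68432

s_1 = (4 + 10/4)/2 = 13/4.
s_2 = (13/4 + 10/(13/4))/2 = 329/104.
s_3 = (329/104 + 10/(329/104))/2 = 216401/68432.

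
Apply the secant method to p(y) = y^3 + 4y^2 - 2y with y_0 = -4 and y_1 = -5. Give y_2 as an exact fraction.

p(-4) = 8, p(-5) = -15. y_2 = (-5) - (-15)·((-5) - (-4))/((-15) - 8) = -100/23.

-100/23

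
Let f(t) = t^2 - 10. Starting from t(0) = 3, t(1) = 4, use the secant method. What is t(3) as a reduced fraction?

79/25

f(3) = -1, f(4) = 6. t(2) = 4 - 6·(4 - 3)/(6 - (-1)) = 22/7.
f(4) = 6, f(22/7) = -6/49. t(3) = (22/7) - (-6/49)·((22/7) - 4)/((-6/49) - 6) = 79/25.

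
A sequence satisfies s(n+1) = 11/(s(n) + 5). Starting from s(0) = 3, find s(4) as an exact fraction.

3773/2276

s(1) = 11/(3 + 5) = 11/8.
s(2) = 11/(11/8 + 5) = 88/51.
s(3) = 11/(88/51 + 5) = 561/343.
s(4) = 11/(561/343 + 5) = 3773/2276.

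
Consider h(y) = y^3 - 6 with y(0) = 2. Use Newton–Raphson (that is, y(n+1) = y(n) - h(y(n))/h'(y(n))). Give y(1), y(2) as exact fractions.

h'(y) = 3y^2.
h(2) = 2, h'(2) = 12, so y(1) = 2 - 2/12 = 11/6.
h(11/6) = 35/216, h'(11/6) = 121/12, so y(2) = (11/6) - (35/216)/(121/12) = 1979/1089.

y(1) = 11/6, y(2) = 1979/1089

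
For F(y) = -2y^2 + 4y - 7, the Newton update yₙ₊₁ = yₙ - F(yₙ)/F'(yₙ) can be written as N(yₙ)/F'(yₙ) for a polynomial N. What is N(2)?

-1

F'(y) = -4y + 4.
N(y) = y·F'(y) - F(y) = y·(-4y + 4) - (-2y^2 + 4y - 7) = -2y^2 + 7.
N(2) = -1.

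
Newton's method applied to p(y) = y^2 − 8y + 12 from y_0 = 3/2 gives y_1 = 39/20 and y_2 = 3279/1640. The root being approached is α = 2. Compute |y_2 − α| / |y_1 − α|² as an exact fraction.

10/41

y_1 − α = 39/20 − 2 = −1/20, so |y_1 − α| = 1/20.
y_2 − α = 3279/1640 − 2 = −1/1640, so |y_2 − α| = 1/1640.
|y_1 − α|² = 1/400.
Ratio = (1/1640) / (1/400) = 10/41.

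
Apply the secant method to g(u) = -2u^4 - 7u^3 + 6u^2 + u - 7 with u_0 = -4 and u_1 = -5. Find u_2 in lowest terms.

g(-4) = 21, g(-5) = -237. u_2 = (-5) - (-237)·((-5) - (-4))/((-237) - 21) = -351/86.

-351/86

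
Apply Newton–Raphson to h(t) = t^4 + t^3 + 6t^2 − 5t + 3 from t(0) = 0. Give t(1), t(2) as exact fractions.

t(1) = 3/5, t(2) = −6/1295

h'(t) = 4t^3 + 3t^2 + 12t − 5.
h(0) = 3, h'(0) = −5, so t(1) = 0 − 3/(−5) = 3/5.
h(3/5) = 1566/625, h'(3/5) = 518/125, so t(2) = (3/5) − (1566/625)/(518/125) = −6/1295.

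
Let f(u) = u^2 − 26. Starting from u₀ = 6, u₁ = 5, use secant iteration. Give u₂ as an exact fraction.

56/11

f(6) = 10, f(5) = −1. u₂ = 5 − (−1)·(5 − 6)/((−1) − 10) = 56/11.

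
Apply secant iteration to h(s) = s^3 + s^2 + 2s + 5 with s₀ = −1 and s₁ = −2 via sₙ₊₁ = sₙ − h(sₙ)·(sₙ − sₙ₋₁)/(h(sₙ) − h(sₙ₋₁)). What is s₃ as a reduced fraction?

−50/31

h(−1) = 3, h(−2) = −3. s₂ = (−2) − (−3)·((−2) − (−1))/((−3) − 3) = −3/2.
h(−2) = −3, h(−3/2) = 7/8. s₃ = (−3/2) − (7/8)·((−3/2) − (−2))/((7/8) − (−3)) = −50/31.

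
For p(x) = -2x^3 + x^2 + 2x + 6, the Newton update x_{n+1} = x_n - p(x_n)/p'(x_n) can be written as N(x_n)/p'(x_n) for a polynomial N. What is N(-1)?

-1

p'(x) = -6x^2 + 2x + 2.
N(x) = x·p'(x) - p(x) = x·(-6x^2 + 2x + 2) - (-2x^3 + x^2 + 2x + 6) = -4x^3 + x^2 - 6.
N(-1) = -1.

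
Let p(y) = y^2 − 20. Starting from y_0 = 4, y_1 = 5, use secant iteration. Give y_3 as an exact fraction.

p(4) = −4, p(5) = 5. y_2 = 5 − 5·(5 − 4)/(5 − (−4)) = 40/9.
p(5) = 5, p(40/9) = −20/81. y_3 = (40/9) − (−20/81)·((40/9) − 5)/((−20/81) − 5) = 76/17.

76/17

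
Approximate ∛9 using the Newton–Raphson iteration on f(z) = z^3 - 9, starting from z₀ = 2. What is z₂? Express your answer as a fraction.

f'(z) = 3z^2.
f(2) = -1, f'(2) = 12, so z₁ = 2 - (-1)/12 = 25/12.
f(25/12) = 73/1728, f'(25/12) = 625/48, so z₂ = (25/12) - (73/1728)/(625/48) = 23401/11250.

23401/11250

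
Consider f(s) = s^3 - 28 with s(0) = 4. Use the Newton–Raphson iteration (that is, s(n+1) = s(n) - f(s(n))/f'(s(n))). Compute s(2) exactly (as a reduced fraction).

f'(s) = 3s^2.
f(4) = 36, f'(4) = 48, so s(1) = 4 - 36/48 = 13/4.
f(13/4) = 405/64, f'(13/4) = 507/16, so s(2) = (13/4) - (405/64)/(507/16) = 1031/338.

1031/338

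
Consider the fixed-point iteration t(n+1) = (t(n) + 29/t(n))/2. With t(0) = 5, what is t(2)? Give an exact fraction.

727/135

t(1) = (5 + 29/5)/2 = 27/5.
t(2) = (27/5 + 29/(27/5))/2 = 727/135.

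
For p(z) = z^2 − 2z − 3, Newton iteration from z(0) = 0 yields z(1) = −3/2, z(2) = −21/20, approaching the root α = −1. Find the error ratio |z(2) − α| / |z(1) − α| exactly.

1/10

z(1) − α = −3/2 − (−1) = −3/2 + 1 = −1/2, so |z(1) − α| = 1/2.
z(2) − α = −21/20 − (−1) = −21/20 + 1 = −1/20, so |z(2) − α| = 1/20.
Ratio = (1/20) / (1/2) = 1/10.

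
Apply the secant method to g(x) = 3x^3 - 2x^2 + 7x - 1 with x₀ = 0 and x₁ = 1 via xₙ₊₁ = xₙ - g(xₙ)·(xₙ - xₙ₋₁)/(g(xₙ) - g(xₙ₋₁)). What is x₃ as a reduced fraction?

75/523

g(0) = -1, g(1) = 7. x₂ = 1 - 7·(1 - 0)/(7 - (-1)) = 1/8.
g(1) = 7, g(1/8) = -77/512. x₃ = (1/8) - (-77/512)·((1/8) - 1)/((-77/512) - 7) = 75/523.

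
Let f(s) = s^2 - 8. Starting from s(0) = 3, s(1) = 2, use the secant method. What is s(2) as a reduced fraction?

f(3) = 1, f(2) = -4. s(2) = 2 - (-4)·(2 - 3)/((-4) - 1) = 14/5.

14/5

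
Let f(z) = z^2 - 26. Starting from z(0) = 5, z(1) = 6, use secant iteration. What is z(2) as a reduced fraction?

56/11

f(5) = -1, f(6) = 10. z(2) = 6 - 10·(6 - 5)/(10 - (-1)) = 56/11.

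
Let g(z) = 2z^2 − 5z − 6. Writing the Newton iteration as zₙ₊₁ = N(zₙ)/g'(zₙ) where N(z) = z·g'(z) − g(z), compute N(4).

g'(z) = 4z − 5.
N(z) = z·g'(z) − g(z) = z·(4z − 5) − (2z^2 − 5z − 6) = 2z^2 + 6.
N(4) = 38.

38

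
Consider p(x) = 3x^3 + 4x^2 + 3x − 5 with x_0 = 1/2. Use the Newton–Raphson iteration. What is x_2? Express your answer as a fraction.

95851/138084

p'(x) = 9x^2 + 8x + 3.
p(1/2) = −17/8, p'(1/2) = 37/4, so x_1 = (1/2) − (−17/8)/(37/4) = 27/37.
p(27/37) = 24565/50653, p'(27/37) = 18660/1369, so x_2 = (27/37) − (24565/50653)/(18660/1369) = 95851/138084.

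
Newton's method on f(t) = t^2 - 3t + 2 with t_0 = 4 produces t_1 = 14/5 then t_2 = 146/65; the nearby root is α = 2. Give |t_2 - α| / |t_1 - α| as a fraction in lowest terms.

t_1 - α = 14/5 - 2 = 4/5, so |t_1 - α| = 4/5.
t_2 - α = 146/65 - 2 = 16/65, so |t_2 - α| = 16/65.
Ratio = (16/65) / (4/5) = 4/13.

4/13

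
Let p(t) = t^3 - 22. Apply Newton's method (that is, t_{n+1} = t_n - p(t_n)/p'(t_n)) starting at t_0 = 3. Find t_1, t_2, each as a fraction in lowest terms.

p'(t) = 3t^2.
p(3) = 5, p'(3) = 27, so t_1 = 3 - 5/27 = 76/27.
p(76/27) = 5950/19683, p'(76/27) = 5776/243, so t_2 = (76/27) - (5950/19683)/(5776/243) = 655489/233928.

t_1 = 76/27, t_2 = 655489/233928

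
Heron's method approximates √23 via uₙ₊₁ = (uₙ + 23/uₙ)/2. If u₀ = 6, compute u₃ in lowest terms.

92261137/19237776

u₁ = (6 + 23/6)/2 = 59/12.
u₂ = (59/12 + 23/(59/12))/2 = 6793/1416.
u₃ = (6793/1416 + 23/(6793/1416))/2 = 92261137/19237776.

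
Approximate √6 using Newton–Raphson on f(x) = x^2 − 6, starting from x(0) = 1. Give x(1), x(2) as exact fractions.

f'(x) = 2x.
f(1) = −5, f'(1) = 2, so x(1) = 1 − (−5)/2 = 7/2.
f(7/2) = 25/4, f'(7/2) = 7, so x(2) = (7/2) − (25/4)/7 = 73/28.

x(1) = 7/2, x(2) = 73/28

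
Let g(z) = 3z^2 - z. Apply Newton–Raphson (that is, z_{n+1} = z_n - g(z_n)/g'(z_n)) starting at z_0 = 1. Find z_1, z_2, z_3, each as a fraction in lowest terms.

z_1 = 3/5, z_2 = 27/65, z_3 = 2187/6305

g'(z) = 6z - 1.
g(1) = 2, g'(1) = 5, so z_1 = 1 - 2/5 = 3/5.
g(3/5) = 12/25, g'(3/5) = 13/5, so z_2 = (3/5) - (12/25)/(13/5) = 27/65.
g(27/65) = 432/4225, g'(27/65) = 97/65, so z_3 = (27/65) - (432/4225)/(97/65) = 2187/6305.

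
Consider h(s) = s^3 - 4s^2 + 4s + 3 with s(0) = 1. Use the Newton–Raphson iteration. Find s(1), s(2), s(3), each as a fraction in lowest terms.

h'(s) = 3s^2 - 8s + 4.
h(1) = 4, h'(1) = -1, so s(1) = 1 - 4/(-1) = 5.
h(5) = 48, h'(5) = 39, so s(2) = 5 - 48/39 = 49/13.
h(49/13) = 32512/2197, h'(49/13) = 2783/169, so s(3) = (49/13) - (32512/2197)/(2783/169) = 103855/36179.

s(1) = 5, s(2) = 49/13, s(3) = 103855/36179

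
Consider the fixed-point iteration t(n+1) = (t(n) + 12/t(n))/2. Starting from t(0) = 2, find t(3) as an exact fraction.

97/28

t(1) = (2 + 12/2)/2 = 4.
t(2) = (4 + 12/4)/2 = 7/2.
t(3) = (7/2 + 12/(7/2))/2 = 97/28.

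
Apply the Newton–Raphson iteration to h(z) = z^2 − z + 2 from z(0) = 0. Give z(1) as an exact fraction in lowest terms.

2

h'(z) = 2z − 1.
h(0) = 2, h'(0) = −1, so z(1) = 0 − 2/(−1) = 2.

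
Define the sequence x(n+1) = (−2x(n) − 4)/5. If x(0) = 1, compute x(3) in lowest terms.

x(1) = (−2·1 − 4)/5 = −6/5.
x(2) = (−2·(−6/5) − 4)/5 = −8/25.
x(3) = (−2·(−8/25) − 4)/5 = −84/125.

−84/125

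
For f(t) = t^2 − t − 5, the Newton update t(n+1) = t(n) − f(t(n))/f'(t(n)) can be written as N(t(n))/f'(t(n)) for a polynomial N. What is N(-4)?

f'(t) = 2t − 1.
N(t) = t·f'(t) − f(t) = t·(2t − 1) − (t^2 − t − 5) = t^2 + 5.
N(-4) = 21.

21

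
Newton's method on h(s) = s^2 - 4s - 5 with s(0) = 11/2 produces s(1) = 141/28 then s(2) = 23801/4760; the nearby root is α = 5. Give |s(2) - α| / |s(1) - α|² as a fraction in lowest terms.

s(1) - α = 141/28 - 5 = 1/28, so |s(1) - α| = 1/28.
s(2) - α = 23801/4760 - 5 = 1/4760, so |s(2) - α| = 1/4760.
|s(1) - α|² = 1/784.
Ratio = (1/4760) / (1/784) = 14/85.

14/85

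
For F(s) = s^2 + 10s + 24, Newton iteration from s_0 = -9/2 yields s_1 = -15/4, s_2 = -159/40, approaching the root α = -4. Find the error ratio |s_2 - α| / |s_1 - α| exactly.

1/10

s_1 - α = -15/4 - (-4) = -15/4 + 4 = 1/4, so |s_1 - α| = 1/4.
s_2 - α = -159/40 - (-4) = -159/40 + 4 = 1/40, so |s_2 - α| = 1/40.
Ratio = (1/40) / (1/4) = 1/10.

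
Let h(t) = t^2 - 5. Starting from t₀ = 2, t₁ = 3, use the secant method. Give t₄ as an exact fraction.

161/72

h(2) = -1, h(3) = 4. t₂ = 3 - 4·(3 - 2)/(4 - (-1)) = 11/5.
h(3) = 4, h(11/5) = -4/25. t₃ = (11/5) - (-4/25)·((11/5) - 3)/((-4/25) - 4) = 29/13.
h(11/5) = -4/25, h(29/13) = -4/169. t₄ = (29/13) - (-4/169)·((29/13) - (11/5))/((-4/169) - (-4/25)) = 161/72.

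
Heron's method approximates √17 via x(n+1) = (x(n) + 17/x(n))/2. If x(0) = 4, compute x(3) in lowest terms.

x(1) = (4 + 17/4)/2 = 33/8.
x(2) = (33/8 + 17/(33/8))/2 = 2177/528.
x(3) = (2177/528 + 17/(2177/528))/2 = 9478657/2298912.

9478657/2298912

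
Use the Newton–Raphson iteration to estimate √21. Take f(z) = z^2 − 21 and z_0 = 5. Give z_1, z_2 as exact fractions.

z_1 = 23/5, z_2 = 527/115

f'(z) = 2z.
f(5) = 4, f'(5) = 10, so z_1 = 5 − 4/10 = 23/5.
f(23/5) = 4/25, f'(23/5) = 46/5, so z_2 = (23/5) − (4/25)/(46/5) = 527/115.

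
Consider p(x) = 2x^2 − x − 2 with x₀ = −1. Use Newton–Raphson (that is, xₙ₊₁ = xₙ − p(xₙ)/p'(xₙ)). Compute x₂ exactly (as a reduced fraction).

−82/105

p'(x) = 4x − 1.
p(−1) = 1, p'(−1) = −5, so x₁ = (−1) − 1/(−5) = −4/5.
p(−4/5) = 2/25, p'(−4/5) = −21/5, so x₂ = (−4/5) − (2/25)/(−21/5) = −82/105.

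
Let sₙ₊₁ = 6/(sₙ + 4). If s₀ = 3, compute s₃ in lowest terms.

102/89

s₁ = 6/(3 + 4) = 6/7.
s₂ = 6/(6/7 + 4) = 21/17.
s₃ = 6/(21/17 + 4) = 102/89.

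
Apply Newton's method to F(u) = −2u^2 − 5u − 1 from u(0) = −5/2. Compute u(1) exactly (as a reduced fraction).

F'(u) = −4u − 5.
F(−5/2) = −1, F'(−5/2) = 5, so u(1) = (−5/2) − (−1)/5 = −23/10.

−23/10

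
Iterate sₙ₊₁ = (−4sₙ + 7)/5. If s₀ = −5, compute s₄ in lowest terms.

−993/625

s₁ = (−4·(−5) + 7)/5 = 27/5.
s₂ = (−4·(27/5) + 7)/5 = −73/25.
s₃ = (−4·(−73/25) + 7)/5 = 467/125.
s₄ = (−4·(467/125) + 7)/5 = −993/625.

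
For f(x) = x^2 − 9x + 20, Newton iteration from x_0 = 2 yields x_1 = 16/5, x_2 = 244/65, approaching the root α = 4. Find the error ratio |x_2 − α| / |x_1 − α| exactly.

x_1 − α = 16/5 − 4 = −4/5, so |x_1 − α| = 4/5.
x_2 − α = 244/65 − 4 = −16/65, so |x_2 − α| = 16/65.
Ratio = (16/65) / (4/5) = 4/13.

4/13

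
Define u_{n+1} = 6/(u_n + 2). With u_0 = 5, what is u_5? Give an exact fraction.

u_1 = 6/(5 + 2) = 6/7.
u_2 = 6/(6/7 + 2) = 21/10.
u_3 = 6/(21/10 + 2) = 60/41.
u_4 = 6/(60/41 + 2) = 123/71.
u_5 = 6/(123/71 + 2) = 426/265.

426/265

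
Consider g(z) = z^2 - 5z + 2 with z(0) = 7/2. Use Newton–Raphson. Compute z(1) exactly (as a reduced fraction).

41/8

g'(z) = 2z - 5.
g(7/2) = -13/4, g'(7/2) = 2, so z(1) = (7/2) - (-13/4)/2 = 41/8.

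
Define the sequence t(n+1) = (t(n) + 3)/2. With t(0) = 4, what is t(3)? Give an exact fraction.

25/8

t(1) = (4 + 3)/2 = 7/2.
t(2) = ((7/2) + 3)/2 = 13/4.
t(3) = ((13/4) + 3)/2 = 25/8.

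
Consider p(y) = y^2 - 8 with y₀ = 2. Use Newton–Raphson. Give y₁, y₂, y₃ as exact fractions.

y₁ = 3, y₂ = 17/6, y₃ = 577/204

p'(y) = 2y.
p(2) = -4, p'(2) = 4, so y₁ = 2 - (-4)/4 = 3.
p(3) = 1, p'(3) = 6, so y₂ = 3 - 1/6 = 17/6.
p(17/6) = 1/36, p'(17/6) = 17/3, so y₃ = (17/6) - (1/36)/(17/3) = 577/204.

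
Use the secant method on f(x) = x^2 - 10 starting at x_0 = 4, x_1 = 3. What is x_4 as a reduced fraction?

f(4) = 6, f(3) = -1. x_2 = 3 - (-1)·(3 - 4)/((-1) - 6) = 22/7.
f(3) = -1, f(22/7) = -6/49. x_3 = (22/7) - (-6/49)·((22/7) - 3)/((-6/49) - (-1)) = 136/43.
f(22/7) = -6/49, f(136/43) = 6/1849. x_4 = (136/43) - (6/1849)·((136/43) - (22/7))/((6/1849) - (-6/49)) = 3001/949.

3001/949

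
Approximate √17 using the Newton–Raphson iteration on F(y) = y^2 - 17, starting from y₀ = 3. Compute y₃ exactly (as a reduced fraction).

F'(y) = 2y.
F(3) = -8, F'(3) = 6, so y₁ = 3 - (-8)/6 = 13/3.
F(13/3) = 16/9, F'(13/3) = 26/3, so y₂ = (13/3) - (16/9)/(26/3) = 161/39.
F(161/39) = 64/1521, F'(161/39) = 322/39, so y₃ = (161/39) - (64/1521)/(322/39) = 25889/6279.

25889/6279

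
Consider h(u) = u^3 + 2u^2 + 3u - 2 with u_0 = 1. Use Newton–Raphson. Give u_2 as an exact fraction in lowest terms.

197/405

h'(u) = 3u^2 + 4u + 3.
h(1) = 4, h'(1) = 10, so u_1 = 1 - 4/10 = 3/5.
h(3/5) = 92/125, h'(3/5) = 162/25, so u_2 = (3/5) - (92/125)/(162/25) = 197/405.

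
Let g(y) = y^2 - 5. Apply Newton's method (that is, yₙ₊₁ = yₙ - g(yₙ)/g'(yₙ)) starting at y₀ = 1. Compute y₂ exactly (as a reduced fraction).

7/3

g'(y) = 2y.
g(1) = -4, g'(1) = 2, so y₁ = 1 - (-4)/2 = 3.
g(3) = 4, g'(3) = 6, so y₂ = 3 - 4/6 = 7/3.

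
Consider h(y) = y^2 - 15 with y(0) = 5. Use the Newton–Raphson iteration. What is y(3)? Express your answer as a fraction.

1921/496

h'(y) = 2y.
h(5) = 10, h'(5) = 10, so y(1) = 5 - 10/10 = 4.
h(4) = 1, h'(4) = 8, so y(2) = 4 - 1/8 = 31/8.
h(31/8) = 1/64, h'(31/8) = 31/4, so y(3) = (31/8) - (1/64)/(31/4) = 1921/496.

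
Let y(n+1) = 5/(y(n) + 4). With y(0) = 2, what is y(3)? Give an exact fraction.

145/146

y(1) = 5/(2 + 4) = 5/6.
y(2) = 5/(5/6 + 4) = 30/29.
y(3) = 5/(30/29 + 4) = 145/146.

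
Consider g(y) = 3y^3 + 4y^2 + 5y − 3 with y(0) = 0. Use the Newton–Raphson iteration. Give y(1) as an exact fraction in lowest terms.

3/5

g'(y) = 9y^2 + 8y + 5.
g(0) = −3, g'(0) = 5, so y(1) = 0 − (−3)/5 = 3/5.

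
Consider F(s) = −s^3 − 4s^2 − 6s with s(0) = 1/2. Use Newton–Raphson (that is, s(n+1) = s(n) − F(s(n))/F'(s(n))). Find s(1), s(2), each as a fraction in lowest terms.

F'(s) = −3s^2 − 8s − 6.
F(1/2) = −33/8, F'(1/2) = −43/4, so s(1) = (1/2) − (−33/8)/(−43/4) = 5/43.
F(5/43) = −59895/79507, F'(5/43) = −12889/1849, so s(2) = (5/43) − (−59895/79507)/(−12889/1849) = 4550/554227.

s(1) = 5/43, s(2) = 4550/554227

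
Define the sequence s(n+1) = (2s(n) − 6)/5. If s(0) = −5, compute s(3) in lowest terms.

s(1) = (2·(−5) − 6)/5 = −16/5.
s(2) = (2·(−16/5) − 6)/5 = −62/25.
s(3) = (2·(−62/25) − 6)/5 = −274/125.

−274/125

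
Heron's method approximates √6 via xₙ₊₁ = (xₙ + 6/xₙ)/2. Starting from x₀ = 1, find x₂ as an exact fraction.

x₁ = (1 + 6/1)/2 = 7/2.
x₂ = (7/2 + 6/(7/2))/2 = 73/28.

73/28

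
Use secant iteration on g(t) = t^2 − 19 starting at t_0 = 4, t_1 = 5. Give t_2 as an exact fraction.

g(4) = −3, g(5) = 6. t_2 = 5 − 6·(5 − 4)/(6 − (−3)) = 13/3.

13/3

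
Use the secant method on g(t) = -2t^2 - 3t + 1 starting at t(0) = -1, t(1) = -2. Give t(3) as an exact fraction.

g(-1) = 2, g(-2) = -1. t(2) = (-2) - (-1)·((-2) - (-1))/((-1) - 2) = -5/3.
g(-2) = -1, g(-5/3) = 4/9. t(3) = (-5/3) - (4/9)·((-5/3) - (-2))/((4/9) - (-1)) = -23/13.

-23/13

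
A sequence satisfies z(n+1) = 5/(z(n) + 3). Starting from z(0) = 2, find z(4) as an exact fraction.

z(1) = 5/(2 + 3) = 1.
z(2) = 5/(1 + 3) = 5/4.
z(3) = 5/(5/4 + 3) = 20/17.
z(4) = 5/(20/17 + 3) = 85/71.

85/71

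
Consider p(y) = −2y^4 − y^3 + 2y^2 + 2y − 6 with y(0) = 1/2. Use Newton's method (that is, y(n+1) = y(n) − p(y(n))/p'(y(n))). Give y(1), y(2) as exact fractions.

p'(y) = −8y^3 − 3y^2 + 4y + 2.
p(1/2) = −19/4, p'(1/2) = 9/4, so y(1) = (1/2) − (−19/4)/(9/4) = 47/18.
p(47/18) = −1284799/13122, p'(47/18) = −438647/2916, so y(2) = (47/18) − (−1284799/13122)/(−438647/2916) = 5159071/2631882.

y(1) = 47/18, y(2) = 5159071/2631882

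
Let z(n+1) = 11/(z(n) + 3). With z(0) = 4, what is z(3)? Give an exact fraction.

352/173

z(1) = 11/(4 + 3) = 11/7.
z(2) = 11/(11/7 + 3) = 77/32.
z(3) = 11/(77/32 + 3) = 352/173.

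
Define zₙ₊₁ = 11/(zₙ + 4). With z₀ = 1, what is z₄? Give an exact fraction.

z₁ = 11/(1 + 4) = 11/5.
z₂ = 11/(11/5 + 4) = 55/31.
z₃ = 11/(55/31 + 4) = 341/179.
z₄ = 11/(341/179 + 4) = 1969/1057.

1969/1057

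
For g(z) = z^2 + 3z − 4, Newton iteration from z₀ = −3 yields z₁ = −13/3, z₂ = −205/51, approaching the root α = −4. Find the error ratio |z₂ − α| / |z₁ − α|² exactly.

3/17

z₁ − α = −13/3 − (−4) = −13/3 + 4 = −1/3, so |z₁ − α| = 1/3.
z₂ − α = −205/51 − (−4) = −205/51 + 4 = −1/51, so |z₂ − α| = 1/51.
|z₁ − α|² = 1/9.
Ratio = (1/51) / (1/9) = 3/17.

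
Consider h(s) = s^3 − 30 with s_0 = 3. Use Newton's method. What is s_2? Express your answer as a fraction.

32887/10584

h'(s) = 3s^2.
h(3) = −3, h'(3) = 27, so s_1 = 3 − (−3)/27 = 28/9.
h(28/9) = 82/729, h'(28/9) = 784/27, so s_2 = (28/9) − (82/729)/(784/27) = 32887/10584.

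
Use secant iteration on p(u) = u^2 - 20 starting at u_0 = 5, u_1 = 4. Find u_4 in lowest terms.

1364/305

p(5) = 5, p(4) = -4. u_2 = 4 - (-4)·(4 - 5)/((-4) - 5) = 40/9.
p(4) = -4, p(40/9) = -20/81. u_3 = (40/9) - (-20/81)·((40/9) - 4)/((-20/81) - (-4)) = 85/19.
p(40/9) = -20/81, p(85/19) = 5/361. u_4 = (85/19) - (5/361)·((85/19) - (40/9))/((5/361) - (-20/81)) = 1364/305.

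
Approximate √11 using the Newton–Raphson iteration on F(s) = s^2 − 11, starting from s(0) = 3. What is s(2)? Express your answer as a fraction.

F'(s) = 2s.
F(3) = −2, F'(3) = 6, so s(1) = 3 − (−2)/6 = 10/3.
F(10/3) = 1/9, F'(10/3) = 20/3, so s(2) = (10/3) − (1/9)/(20/3) = 199/60.

199/60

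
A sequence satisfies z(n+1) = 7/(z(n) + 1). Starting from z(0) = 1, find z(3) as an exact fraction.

63/23

z(1) = 7/(1 + 1) = 7/2.
z(2) = 7/(7/2 + 1) = 14/9.
z(3) = 7/(14/9 + 1) = 63/23.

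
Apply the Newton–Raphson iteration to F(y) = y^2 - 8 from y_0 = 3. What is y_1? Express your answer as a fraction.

F'(y) = 2y.
F(3) = 1, F'(3) = 6, so y_1 = 3 - 1/6 = 17/6.

17/6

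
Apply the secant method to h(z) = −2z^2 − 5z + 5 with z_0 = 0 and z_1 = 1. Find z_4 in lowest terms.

503/657

h(0) = 5, h(1) = −2. z_2 = 1 − (−2)·(1 − 0)/((−2) − 5) = 5/7.
h(1) = −2, h(5/7) = 20/49. z_3 = (5/7) − (20/49)·((5/7) − 1)/((20/49) − (−2)) = 45/59.
h(5/7) = 20/49, h(45/59) = 80/3481. z_4 = (45/59) − (80/3481)·((45/59) − (5/7))/((80/3481) − (20/49)) = 503/657.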